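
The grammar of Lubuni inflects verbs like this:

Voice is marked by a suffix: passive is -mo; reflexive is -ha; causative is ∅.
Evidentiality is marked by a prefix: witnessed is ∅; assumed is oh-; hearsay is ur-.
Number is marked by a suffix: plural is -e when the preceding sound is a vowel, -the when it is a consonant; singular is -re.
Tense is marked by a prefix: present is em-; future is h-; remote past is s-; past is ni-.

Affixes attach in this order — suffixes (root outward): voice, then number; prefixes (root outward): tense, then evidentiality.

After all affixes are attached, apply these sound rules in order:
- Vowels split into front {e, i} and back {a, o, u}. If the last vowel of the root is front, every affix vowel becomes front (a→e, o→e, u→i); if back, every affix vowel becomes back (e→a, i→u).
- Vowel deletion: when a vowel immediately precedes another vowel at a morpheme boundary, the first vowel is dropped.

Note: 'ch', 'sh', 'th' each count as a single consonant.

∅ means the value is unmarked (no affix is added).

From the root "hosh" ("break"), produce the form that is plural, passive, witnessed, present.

Attach voice passive -mo → hoshmo.
Attach number plural -e (after vowel 'o') → hoshmoe.
Attach tense present em- → emhoshmoe.
evidentiality = witnessed: zero marking, form stays emhoshmoe.
Apply vowel harmony: emhoshmoe → amhoshmoa.
Apply vowel deletion: amhoshmoa → amhoshma.

amhoshma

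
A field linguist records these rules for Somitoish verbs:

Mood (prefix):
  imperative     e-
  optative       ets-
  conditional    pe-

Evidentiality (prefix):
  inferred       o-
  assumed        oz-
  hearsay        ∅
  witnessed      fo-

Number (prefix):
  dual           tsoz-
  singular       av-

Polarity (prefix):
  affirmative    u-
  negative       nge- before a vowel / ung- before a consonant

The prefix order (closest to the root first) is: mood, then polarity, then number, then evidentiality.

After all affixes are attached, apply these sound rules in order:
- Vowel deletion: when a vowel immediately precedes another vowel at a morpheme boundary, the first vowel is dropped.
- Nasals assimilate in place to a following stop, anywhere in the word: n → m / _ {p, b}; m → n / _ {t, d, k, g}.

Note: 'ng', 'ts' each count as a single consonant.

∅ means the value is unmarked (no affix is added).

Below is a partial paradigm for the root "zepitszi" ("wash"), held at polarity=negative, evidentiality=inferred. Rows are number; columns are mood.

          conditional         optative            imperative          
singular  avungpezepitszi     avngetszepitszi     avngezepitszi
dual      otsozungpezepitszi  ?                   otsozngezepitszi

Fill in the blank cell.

Attach mood optative ets- → etszepitszi.
Attach polarity negative nge- (before vowel 'e') → ngeetszepitszi.
Attach number dual tsoz- → tsozngeetszepitszi.
Attach evidentiality inferred o- → otsozngeetszepitszi.
Apply vowel deletion: otsozngeetszepitszi → otsozngetszepitszi.
Nasal assimilation: no change.

otsozngetszepitszi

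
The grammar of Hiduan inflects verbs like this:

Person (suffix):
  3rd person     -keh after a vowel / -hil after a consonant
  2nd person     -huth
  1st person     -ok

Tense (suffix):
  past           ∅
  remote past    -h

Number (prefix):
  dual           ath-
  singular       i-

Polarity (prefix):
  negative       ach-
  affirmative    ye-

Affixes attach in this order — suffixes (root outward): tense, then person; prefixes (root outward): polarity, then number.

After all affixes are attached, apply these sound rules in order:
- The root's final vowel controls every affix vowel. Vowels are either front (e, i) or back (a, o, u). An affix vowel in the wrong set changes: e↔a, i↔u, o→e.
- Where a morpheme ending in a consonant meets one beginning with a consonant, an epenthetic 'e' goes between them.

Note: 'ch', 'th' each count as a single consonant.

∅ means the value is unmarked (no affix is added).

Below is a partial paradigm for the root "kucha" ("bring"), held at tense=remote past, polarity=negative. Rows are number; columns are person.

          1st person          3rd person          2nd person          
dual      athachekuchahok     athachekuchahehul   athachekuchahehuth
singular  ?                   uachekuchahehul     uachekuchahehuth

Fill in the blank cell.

Attach tense remote past -h → kuchah.
Attach polarity negative ach- → achkuchah.
Attach number singular i- → iachkuchah.
Attach person 1st person -ok → iachkuchahok.
Apply vowel harmony: iachkuchahok → uachkuchahok.
Apply epenthesis: uachkuchahok → uachekuchahok.

uachekuchahok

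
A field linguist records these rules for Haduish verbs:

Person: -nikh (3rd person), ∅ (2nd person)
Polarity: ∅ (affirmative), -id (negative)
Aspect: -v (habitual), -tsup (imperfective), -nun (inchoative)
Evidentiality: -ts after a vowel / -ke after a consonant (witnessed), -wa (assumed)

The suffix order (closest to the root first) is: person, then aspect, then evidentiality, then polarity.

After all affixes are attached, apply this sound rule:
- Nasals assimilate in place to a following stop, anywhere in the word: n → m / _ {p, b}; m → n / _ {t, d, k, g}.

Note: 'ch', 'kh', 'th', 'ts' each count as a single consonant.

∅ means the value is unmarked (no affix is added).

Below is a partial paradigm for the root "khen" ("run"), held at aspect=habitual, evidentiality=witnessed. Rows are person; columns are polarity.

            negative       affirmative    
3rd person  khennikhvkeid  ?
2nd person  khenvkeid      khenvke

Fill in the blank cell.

Attach person 3rd person -nikh → khennikh.
Attach aspect habitual -v → khennikhv.
Attach evidentiality witnessed -ke (after consonant 'v') → khennikhvke.
polarity = affirmative: zero marking, form stays khennikhvke.
Nasal assimilation: no change.

khennikhvke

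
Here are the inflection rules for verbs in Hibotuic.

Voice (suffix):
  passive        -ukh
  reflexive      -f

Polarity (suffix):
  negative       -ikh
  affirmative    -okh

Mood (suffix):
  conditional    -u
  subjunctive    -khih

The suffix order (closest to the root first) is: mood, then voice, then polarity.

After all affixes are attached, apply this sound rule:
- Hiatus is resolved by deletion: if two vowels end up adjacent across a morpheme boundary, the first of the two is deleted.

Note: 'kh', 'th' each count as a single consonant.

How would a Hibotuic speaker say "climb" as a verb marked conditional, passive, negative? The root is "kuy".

kuyukhikh

Attach mood conditional -u → kuyu.
Attach voice passive -ukh → kuyuukh.
Attach polarity negative -ikh → kuyuukhikh.
Apply vowel deletion: kuyuukhikh → kuyukhikh.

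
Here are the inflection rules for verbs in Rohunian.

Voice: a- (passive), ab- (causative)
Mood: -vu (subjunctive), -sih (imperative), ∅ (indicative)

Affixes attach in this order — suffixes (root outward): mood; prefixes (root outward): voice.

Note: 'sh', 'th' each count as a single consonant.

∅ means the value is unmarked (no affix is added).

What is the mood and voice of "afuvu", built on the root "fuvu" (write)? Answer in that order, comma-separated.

indicative, passive

Segment: a-fuvu.
mood: ∅ → indicative.
voice: a- → passive.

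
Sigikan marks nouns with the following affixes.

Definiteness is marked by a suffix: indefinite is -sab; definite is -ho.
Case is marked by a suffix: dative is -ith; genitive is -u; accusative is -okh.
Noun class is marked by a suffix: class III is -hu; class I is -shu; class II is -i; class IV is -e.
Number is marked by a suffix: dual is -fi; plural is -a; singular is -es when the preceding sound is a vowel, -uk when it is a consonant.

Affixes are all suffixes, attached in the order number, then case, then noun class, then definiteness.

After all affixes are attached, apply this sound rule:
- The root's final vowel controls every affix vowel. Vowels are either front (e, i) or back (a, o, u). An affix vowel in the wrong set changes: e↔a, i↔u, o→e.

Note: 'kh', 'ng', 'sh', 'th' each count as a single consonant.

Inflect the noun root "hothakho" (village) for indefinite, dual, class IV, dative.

hothakhofuuthasab

Attach number dual -fi → hothakhofi.
Attach case dative -ith → hothakhofiith.
Attach noun class class IV -e → hothakhofiithe.
Attach definiteness indefinite -sab → hothakhofiithesab.
Apply vowel harmony: hothakhofiithesab → hothakhofuuthasab.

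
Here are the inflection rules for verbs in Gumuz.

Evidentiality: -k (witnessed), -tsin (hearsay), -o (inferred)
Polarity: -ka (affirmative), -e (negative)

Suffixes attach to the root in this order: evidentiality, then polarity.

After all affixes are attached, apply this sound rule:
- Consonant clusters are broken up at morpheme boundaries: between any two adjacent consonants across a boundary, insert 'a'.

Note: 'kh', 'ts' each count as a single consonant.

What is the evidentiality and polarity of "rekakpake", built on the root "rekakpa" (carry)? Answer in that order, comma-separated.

Segment: rekakpa-k-e.
evidentiality: -k → witnessed.
polarity: -e → negative.

witnessed, negative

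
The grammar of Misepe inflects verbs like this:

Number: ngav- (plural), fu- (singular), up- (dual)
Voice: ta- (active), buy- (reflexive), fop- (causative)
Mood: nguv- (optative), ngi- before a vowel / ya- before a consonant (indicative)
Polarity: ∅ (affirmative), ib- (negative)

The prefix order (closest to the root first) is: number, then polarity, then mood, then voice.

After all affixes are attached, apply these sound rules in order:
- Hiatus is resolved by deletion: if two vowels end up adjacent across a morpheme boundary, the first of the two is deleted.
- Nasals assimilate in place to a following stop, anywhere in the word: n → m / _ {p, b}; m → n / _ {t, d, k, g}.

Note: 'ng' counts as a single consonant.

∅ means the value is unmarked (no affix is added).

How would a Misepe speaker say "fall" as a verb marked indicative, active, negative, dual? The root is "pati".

tangibuppati

Attach number dual up- → uppati.
Attach polarity negative ib- → ibuppati.
Attach mood indicative ngi- (before vowel 'i') → ngiibuppati.
Attach voice active ta- → tangiibuppati.
Apply vowel deletion: tangiibuppati → tangibuppati.
Nasal assimilation: no change.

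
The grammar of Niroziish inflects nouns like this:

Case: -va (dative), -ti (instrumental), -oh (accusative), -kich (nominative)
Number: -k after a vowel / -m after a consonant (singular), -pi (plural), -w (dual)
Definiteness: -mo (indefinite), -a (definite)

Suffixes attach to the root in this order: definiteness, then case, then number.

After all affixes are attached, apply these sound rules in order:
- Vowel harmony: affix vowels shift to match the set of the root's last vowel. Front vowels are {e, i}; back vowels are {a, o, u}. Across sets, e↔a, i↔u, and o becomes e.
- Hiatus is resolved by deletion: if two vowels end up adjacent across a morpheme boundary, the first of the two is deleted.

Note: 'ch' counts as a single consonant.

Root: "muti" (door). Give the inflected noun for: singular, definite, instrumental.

Attach definiteness definite -a → mutia.
Attach case instrumental -ti → mutiati.
Attach number singular -k (after vowel 'i') → mutiatik.
Apply vowel harmony: mutiatik → mutietik.
Apply vowel deletion: mutietik → mutetik.

mutetik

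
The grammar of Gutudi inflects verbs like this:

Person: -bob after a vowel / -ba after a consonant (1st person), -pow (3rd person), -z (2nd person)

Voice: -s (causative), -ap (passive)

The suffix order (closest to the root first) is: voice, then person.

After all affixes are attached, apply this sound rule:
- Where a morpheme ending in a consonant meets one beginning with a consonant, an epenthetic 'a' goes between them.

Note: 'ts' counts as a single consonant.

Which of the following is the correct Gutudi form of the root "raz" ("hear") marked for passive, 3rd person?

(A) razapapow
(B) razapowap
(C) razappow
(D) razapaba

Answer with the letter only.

Attach voice passive -ap → razap.
Attach person 3rd person -pow → razappow.
Apply epenthesis: razappow → razapapow.
So the correct form is razapapow, option (A).
(D) razapaba is wrong: it uses 1st person instead of 3rd person for person.
(C) razappow is wrong: it fails to apply the sound rule(s).
(B) razapowap is wrong: it has the affixes in the wrong order.

A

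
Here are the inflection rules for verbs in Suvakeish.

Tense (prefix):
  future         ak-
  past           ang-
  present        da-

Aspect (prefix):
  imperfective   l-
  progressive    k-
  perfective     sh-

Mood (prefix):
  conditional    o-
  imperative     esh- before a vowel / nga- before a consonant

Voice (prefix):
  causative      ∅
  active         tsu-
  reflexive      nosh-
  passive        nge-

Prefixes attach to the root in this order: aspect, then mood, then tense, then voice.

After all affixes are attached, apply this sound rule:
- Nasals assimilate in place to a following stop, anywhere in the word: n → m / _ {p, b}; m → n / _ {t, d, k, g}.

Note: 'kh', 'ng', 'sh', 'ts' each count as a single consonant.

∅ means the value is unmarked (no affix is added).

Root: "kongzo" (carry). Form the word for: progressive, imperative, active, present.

Attach aspect progressive k- → kkongzo.
Attach mood imperative nga- (before consonant 'k') → ngakkongzo.
Attach tense present da- → dangakkongzo.
Attach voice active tsu- → tsudangakkongzo.
Nasal assimilation: no change.

tsudangakkongzo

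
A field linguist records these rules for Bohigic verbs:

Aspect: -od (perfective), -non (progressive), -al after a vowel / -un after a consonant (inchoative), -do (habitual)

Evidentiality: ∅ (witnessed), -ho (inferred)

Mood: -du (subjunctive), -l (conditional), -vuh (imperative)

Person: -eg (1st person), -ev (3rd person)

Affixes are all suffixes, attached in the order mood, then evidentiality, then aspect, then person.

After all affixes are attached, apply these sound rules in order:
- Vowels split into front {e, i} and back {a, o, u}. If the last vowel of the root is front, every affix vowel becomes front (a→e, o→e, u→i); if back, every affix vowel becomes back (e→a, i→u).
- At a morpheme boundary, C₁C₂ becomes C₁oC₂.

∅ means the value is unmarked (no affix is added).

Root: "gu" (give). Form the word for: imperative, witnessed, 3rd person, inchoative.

Attach mood imperative -vuh → guvuh.
evidentiality = witnessed: zero marking, form stays guvuh.
Attach aspect inchoative -un (after consonant 'h') → guvuhun.
Attach person 3rd person -ev → guvuhunev.
Apply vowel harmony: guvuhunev → guvuhunav.
Epenthesis: no change.

guvuhunav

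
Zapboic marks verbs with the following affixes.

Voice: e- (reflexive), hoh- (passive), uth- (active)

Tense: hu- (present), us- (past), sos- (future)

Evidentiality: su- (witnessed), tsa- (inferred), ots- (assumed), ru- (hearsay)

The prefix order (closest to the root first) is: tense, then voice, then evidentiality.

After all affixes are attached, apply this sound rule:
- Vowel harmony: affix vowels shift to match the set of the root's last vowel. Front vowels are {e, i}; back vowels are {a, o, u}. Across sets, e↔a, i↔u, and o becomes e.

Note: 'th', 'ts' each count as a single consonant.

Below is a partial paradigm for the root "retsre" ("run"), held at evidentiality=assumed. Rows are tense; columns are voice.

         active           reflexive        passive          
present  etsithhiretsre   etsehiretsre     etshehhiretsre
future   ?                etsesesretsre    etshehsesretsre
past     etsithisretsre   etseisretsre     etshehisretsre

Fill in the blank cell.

Attach tense future sos- → sosretsre.
Attach voice active uth- → uthsosretsre.
Attach evidentiality assumed ots- → otsuthsosretsre.
Apply vowel harmony: otsuthsosretsre → etsithsesretsre.

etsithsesretsre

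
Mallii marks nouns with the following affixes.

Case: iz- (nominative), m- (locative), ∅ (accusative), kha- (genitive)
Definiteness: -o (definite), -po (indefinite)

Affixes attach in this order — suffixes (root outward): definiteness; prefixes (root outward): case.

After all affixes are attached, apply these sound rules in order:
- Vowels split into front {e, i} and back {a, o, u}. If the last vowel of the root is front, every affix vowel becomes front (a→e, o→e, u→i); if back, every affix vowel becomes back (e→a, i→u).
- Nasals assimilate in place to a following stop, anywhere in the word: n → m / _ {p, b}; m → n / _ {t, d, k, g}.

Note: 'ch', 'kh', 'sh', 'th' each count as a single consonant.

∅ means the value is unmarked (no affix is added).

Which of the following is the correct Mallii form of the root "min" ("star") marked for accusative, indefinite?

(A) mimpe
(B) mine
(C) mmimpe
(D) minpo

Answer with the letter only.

case = accusative: zero marking, form stays min.
Attach definiteness indefinite -po → minpo.
Apply vowel harmony: minpo → minpe.
Apply nasal assimilation: minpe → mimpe.
So the correct form is mimpe, option (A).
(B) mine is wrong: it uses definite instead of indefinite for definiteness.
(D) minpo is wrong: it fails to apply the sound rule(s).
(C) mmimpe is wrong: it uses locative instead of accusative for case.

A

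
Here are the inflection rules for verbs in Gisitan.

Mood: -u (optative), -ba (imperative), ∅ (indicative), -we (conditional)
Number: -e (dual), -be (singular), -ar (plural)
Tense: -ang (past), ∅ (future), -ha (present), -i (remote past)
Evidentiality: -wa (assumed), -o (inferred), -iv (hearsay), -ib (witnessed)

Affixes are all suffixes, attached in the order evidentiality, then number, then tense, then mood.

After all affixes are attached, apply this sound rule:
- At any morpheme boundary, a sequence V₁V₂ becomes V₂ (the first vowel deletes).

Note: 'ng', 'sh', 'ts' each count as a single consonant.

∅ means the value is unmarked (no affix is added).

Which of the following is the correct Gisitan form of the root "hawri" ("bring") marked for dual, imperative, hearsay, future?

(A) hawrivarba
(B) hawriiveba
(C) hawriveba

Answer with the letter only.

Attach evidentiality hearsay -iv → hawriiv.
Attach number dual -e → hawriive.
tense = future: zero marking, form stays hawriive.
Attach mood imperative -ba → hawriiveba.
Apply vowel deletion: hawriiveba → hawriveba.
So the correct form is hawriveba, option (C).
(A) hawrivarba is wrong: it uses plural instead of dual for number.
(B) hawriiveba is wrong: it fails to apply the sound rule(s).

C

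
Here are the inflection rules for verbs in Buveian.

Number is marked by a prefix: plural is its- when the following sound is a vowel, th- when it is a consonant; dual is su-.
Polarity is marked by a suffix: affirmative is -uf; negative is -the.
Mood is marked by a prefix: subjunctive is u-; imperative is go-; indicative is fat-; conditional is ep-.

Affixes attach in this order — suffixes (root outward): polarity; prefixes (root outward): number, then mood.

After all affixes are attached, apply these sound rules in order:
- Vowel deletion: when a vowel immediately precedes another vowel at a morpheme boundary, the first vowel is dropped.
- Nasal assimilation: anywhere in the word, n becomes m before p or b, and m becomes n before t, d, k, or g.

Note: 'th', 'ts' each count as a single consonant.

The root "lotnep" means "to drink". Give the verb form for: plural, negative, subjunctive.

uthlotnepthe

Attach polarity negative -the → lotnepthe.
Attach number plural th- (before consonant 'l') → thlotnepthe.
Attach mood subjunctive u- → uthlotnepthe.
Vowel deletion: no change.
Nasal assimilation: no change.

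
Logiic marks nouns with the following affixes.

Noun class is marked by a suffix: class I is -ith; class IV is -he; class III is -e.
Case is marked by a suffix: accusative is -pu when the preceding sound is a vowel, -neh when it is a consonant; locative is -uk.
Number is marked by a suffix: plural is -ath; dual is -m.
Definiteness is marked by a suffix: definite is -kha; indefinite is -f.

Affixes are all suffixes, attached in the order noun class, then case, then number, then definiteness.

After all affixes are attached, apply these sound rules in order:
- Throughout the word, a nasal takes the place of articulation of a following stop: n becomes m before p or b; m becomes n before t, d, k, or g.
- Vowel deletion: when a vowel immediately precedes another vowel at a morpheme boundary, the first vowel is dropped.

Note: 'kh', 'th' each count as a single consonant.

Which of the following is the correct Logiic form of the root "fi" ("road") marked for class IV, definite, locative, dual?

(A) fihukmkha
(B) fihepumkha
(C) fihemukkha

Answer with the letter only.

Attach noun class class IV -he → fihe.
Attach case locative -uk → fiheuk.
Attach number dual -m → fiheukm.
Attach definiteness definite -kha → fiheukmkha.
Nasal assimilation: no change.
Apply vowel deletion: fiheukmkha → fihukmkha.
So the correct form is fihukmkha, option (A).
(C) fihemukkha is wrong: it has the affixes in the wrong order.
(B) fihepumkha is wrong: it uses accusative instead of locative for case.

A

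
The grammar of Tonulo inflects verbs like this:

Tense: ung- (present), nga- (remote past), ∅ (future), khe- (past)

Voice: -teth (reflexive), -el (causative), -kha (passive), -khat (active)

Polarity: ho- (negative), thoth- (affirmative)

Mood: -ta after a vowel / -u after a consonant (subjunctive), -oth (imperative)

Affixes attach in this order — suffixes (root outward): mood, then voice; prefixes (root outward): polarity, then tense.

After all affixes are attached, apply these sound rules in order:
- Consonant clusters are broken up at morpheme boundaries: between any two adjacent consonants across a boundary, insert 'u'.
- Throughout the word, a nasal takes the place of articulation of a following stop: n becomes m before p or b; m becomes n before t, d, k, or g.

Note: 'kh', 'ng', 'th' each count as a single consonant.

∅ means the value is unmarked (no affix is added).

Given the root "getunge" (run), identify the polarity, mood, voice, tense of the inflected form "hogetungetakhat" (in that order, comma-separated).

Segment: ho-getunge-ta-khat.
polarity: ho- → negative.
mood: -ta/u → subjunctive.
voice: -khat → active.
tense: ∅ → future.

negative, subjunctive, active, future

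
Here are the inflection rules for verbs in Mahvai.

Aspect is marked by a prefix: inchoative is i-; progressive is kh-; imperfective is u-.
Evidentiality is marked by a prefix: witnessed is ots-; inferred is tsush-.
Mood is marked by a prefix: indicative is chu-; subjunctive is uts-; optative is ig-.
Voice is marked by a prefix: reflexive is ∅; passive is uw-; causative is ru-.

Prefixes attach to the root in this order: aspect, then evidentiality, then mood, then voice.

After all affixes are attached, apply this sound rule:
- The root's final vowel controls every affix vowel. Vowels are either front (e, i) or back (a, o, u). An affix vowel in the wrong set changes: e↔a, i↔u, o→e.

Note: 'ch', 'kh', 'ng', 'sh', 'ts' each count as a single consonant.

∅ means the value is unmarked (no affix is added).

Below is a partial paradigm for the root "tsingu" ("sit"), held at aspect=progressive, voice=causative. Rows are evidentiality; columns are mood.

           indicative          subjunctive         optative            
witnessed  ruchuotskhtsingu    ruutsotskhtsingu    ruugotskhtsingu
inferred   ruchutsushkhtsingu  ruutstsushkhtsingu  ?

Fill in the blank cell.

Attach aspect progressive kh- → khtsingu.
Attach evidentiality inferred tsush- → tsushkhtsingu.
Attach mood optative ig- → igtsushkhtsingu.
Attach voice causative ru- → ruigtsushkhtsingu.
Apply vowel harmony: ruigtsushkhtsingu → ruugtsushkhtsingu.

ruugtsushkhtsingu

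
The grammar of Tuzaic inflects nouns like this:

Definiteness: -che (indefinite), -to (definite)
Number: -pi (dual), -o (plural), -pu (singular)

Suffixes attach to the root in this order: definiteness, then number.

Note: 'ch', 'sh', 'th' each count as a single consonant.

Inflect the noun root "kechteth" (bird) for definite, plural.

kechtethtoo

Attach definiteness definite -to → kechtethto.
Attach number plural -o → kechtethtoo.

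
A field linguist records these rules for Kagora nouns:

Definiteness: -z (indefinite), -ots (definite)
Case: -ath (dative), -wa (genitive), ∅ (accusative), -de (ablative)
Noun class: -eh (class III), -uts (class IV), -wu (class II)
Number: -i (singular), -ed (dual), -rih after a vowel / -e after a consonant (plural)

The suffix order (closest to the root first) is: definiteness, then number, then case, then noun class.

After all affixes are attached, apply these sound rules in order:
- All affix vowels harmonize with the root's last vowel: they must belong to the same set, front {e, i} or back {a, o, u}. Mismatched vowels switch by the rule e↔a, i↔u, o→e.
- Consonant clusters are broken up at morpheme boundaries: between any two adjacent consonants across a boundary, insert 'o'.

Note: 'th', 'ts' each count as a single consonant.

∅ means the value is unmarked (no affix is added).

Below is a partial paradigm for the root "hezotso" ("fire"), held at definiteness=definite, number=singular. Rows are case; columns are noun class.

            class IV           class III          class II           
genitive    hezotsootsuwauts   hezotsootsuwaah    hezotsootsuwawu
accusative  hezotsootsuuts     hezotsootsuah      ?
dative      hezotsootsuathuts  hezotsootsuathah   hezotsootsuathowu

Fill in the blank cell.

Attach definiteness definite -ots → hezotsoots.
Attach number singular -i → hezotsootsi.
case = accusative: zero marking, form stays hezotsootsi.
Attach noun class class II -wu → hezotsootsiwu.
Apply vowel harmony: hezotsootsiwu → hezotsootsuwu.
Epenthesis: no change.

hezotsootsuwu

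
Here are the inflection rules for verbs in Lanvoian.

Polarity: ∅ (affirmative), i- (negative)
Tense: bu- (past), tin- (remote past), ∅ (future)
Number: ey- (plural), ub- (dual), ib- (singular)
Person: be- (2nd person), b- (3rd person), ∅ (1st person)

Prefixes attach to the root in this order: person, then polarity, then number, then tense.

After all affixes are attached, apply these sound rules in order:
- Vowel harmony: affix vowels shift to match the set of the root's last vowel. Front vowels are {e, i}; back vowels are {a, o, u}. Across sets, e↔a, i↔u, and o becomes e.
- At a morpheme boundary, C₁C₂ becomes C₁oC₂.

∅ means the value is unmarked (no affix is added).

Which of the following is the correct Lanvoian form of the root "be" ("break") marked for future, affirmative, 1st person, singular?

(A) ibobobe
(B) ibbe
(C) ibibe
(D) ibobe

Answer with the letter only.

person = 1st person: zero marking, form stays be.
polarity = affirmative: zero marking, form stays be.
Attach number singular ib- → ibbe.
tense = future: zero marking, form stays ibbe.
Vowel harmony: no change.
Apply epenthesis: ibbe → ibobe.
So the correct form is ibobe, option (D).
(A) ibobobe is wrong: it uses 3rd person instead of 1st person for person.
(B) ibbe is wrong: it fails to apply the sound rule(s).
(C) ibibe is wrong: it uses negative instead of affirmative for polarity.

D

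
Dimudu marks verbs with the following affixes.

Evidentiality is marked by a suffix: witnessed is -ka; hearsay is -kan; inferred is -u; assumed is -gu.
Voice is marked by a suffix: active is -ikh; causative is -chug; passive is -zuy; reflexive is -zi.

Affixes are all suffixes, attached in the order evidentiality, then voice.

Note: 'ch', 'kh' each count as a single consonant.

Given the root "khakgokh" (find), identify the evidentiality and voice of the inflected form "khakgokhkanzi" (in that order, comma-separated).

hearsay, reflexive

Segment: khakgokh-kan-zi.
evidentiality: -kan → hearsay.
voice: -zi → reflexive.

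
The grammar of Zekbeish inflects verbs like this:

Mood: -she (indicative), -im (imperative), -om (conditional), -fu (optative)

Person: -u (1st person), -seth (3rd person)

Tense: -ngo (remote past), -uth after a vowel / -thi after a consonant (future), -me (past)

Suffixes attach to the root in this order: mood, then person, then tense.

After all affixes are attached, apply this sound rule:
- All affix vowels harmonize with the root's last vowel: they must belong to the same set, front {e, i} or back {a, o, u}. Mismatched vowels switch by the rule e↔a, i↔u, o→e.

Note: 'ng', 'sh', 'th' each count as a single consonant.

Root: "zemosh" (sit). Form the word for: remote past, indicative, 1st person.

zemoshshaungo

Attach mood indicative -she → zemoshshe.
Attach person 1st person -u → zemoshsheu.
Attach tense remote past -ngo → zemoshsheungo.
Apply vowel harmony: zemoshsheungo → zemoshshaungo.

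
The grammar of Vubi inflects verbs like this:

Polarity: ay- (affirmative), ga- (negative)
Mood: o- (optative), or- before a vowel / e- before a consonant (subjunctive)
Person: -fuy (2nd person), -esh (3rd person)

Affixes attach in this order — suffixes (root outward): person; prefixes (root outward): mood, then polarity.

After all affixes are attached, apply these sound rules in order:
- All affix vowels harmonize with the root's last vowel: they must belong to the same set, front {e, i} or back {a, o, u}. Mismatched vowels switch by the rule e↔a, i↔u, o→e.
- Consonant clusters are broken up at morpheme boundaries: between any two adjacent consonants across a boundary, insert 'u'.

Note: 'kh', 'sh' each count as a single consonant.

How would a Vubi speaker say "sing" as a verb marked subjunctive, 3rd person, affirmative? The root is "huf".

ayahufash

Attach person 3rd person -esh → hufesh.
Attach mood subjunctive e- (before consonant 'h') → ehufesh.
Attach polarity affirmative ay- → ayehufesh.
Apply vowel harmony: ayehufesh → ayahufash.
Epenthesis: no change.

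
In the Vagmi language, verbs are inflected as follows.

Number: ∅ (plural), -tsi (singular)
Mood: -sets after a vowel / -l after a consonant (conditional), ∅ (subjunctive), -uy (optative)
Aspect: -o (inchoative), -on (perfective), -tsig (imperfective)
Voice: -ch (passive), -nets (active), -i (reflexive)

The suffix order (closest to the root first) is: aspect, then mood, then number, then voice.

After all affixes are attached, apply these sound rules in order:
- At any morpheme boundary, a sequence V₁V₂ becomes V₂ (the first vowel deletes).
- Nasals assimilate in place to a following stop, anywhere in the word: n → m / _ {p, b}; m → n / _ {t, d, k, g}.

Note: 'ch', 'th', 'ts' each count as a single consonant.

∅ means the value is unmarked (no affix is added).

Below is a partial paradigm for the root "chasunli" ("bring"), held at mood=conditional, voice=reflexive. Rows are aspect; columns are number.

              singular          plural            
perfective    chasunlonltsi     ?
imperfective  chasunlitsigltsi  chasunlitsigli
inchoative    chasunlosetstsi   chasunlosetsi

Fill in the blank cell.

Attach aspect perfective -on → chasunlion.
Attach mood conditional -l (after consonant 'n') → chasunlionl.
number = plural: zero marking, form stays chasunlionl.
Attach voice reflexive -i → chasunlionli.
Apply vowel deletion: chasunlionli → chasunlonli.
Nasal assimilation: no change.

chasunlonli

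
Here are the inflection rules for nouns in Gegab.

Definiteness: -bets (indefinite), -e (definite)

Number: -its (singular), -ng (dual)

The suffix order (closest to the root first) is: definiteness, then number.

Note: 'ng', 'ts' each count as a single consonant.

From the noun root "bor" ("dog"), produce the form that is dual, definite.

boreng

Attach definiteness definite -e → bore.
Attach number dual -ng → boreng.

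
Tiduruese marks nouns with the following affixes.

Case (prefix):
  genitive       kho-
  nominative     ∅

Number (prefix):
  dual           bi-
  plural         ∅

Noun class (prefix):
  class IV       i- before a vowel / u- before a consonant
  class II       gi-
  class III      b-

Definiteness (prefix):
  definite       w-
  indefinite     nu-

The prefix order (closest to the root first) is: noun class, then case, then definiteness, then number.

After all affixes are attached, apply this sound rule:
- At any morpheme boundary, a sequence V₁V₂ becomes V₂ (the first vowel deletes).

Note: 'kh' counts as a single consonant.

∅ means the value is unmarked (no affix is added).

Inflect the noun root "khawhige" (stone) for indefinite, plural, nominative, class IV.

Attach noun class class IV u- (before consonant 'kh') → ukhawhige.
case = nominative: zero marking, form stays ukhawhige.
Attach definiteness indefinite nu- → nuukhawhige.
number = plural: zero marking, form stays nuukhawhige.
Apply vowel deletion: nuukhawhige → nukhawhige.

nukhawhige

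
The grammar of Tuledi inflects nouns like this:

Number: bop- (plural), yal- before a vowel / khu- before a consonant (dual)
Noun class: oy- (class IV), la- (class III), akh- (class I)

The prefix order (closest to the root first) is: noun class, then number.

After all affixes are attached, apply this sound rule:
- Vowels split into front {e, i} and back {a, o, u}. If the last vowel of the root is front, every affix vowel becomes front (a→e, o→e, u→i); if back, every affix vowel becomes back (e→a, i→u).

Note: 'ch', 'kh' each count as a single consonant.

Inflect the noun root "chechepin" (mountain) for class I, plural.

bepekhchechepin

Attach noun class class I akh- → akhchechepin.
Attach number plural bop- → bopakhchechepin.
Apply vowel harmony: bopakhchechepin → bepekhchechepin.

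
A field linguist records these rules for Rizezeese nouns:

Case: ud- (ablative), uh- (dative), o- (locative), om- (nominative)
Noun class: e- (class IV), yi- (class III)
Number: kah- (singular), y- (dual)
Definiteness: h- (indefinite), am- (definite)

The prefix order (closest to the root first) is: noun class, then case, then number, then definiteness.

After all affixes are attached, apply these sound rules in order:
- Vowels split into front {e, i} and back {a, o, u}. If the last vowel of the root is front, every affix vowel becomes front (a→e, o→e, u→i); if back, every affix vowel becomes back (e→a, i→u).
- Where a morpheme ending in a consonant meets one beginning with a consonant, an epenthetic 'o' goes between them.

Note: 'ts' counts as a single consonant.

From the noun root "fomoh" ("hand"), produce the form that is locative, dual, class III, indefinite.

Attach noun class class III yi- → yifomoh.
Attach case locative o- → oyifomoh.
Attach number dual y- → yoyifomoh.
Attach definiteness indefinite h- → hyoyifomoh.
Apply vowel harmony: hyoyifomoh → hyoyufomoh.
Apply epenthesis: hyoyufomoh → hoyoyufomoh.

hoyoyufomoh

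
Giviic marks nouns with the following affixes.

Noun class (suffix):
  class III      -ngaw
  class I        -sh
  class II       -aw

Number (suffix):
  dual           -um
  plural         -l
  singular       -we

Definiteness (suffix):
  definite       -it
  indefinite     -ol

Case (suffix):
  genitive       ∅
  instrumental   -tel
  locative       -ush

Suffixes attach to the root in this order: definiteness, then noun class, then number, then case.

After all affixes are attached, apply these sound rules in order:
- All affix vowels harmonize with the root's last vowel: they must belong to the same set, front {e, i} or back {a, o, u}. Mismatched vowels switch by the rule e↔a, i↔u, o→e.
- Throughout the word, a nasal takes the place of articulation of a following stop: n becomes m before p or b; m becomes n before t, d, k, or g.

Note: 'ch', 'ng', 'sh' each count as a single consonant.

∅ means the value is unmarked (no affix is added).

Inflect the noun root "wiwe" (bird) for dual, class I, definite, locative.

wiweitshimish

Attach definiteness definite -it → wiweit.
Attach noun class class I -sh → wiweitsh.
Attach number dual -um → wiweitshum.
Attach case locative -ush → wiweitshumush.
Apply vowel harmony: wiweitshumush → wiweitshimish.
Nasal assimilation: no change.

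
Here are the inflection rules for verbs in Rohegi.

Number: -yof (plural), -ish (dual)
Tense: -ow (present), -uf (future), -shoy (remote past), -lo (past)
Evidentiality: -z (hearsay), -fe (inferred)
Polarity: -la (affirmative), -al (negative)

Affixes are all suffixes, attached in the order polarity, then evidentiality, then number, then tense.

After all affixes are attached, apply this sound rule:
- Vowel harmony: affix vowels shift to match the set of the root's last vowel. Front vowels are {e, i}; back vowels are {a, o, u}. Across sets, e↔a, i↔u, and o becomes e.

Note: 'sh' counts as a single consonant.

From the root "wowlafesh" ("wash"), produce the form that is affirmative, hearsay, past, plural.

Attach polarity affirmative -la → wowlafeshla.
Attach evidentiality hearsay -z → wowlafeshlaz.
Attach number plural -yof → wowlafeshlazyof.
Attach tense past -lo → wowlafeshlazyoflo.
Apply vowel harmony: wowlafeshlazyoflo → wowlafeshlezyefle.

wowlafeshlezyefle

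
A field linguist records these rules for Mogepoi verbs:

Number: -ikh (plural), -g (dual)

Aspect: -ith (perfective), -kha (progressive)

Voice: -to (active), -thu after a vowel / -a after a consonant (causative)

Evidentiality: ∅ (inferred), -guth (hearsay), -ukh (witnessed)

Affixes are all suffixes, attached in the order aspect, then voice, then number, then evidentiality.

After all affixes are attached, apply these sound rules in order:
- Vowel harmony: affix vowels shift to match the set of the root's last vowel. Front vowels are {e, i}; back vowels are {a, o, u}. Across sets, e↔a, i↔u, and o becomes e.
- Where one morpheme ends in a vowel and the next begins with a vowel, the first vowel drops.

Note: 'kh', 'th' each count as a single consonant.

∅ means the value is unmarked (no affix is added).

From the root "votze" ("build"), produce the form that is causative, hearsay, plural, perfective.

votzithikhgith

Attach aspect perfective -ith → votzeith.
Attach voice causative -a (after consonant 'th') → votzeitha.
Attach number plural -ikh → votzeithaikh.
Attach evidentiality hearsay -guth → votzeithaikhguth.
Apply vowel harmony: votzeithaikhguth → votzeitheikhgith.
Apply vowel deletion: votzeitheikhgith → votzithikhgith.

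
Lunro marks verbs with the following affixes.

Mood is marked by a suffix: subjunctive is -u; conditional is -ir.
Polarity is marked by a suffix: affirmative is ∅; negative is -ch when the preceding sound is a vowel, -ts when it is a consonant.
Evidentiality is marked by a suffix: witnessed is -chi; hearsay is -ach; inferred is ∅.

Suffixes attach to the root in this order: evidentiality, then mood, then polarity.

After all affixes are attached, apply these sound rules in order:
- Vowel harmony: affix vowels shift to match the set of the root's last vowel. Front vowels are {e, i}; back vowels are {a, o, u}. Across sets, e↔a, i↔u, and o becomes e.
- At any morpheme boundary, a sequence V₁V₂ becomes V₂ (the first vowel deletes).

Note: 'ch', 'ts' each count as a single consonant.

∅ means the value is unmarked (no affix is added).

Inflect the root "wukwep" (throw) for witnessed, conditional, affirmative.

wukwepchir

Attach evidentiality witnessed -chi → wukwepchi.
Attach mood conditional -ir → wukwepchiir.
polarity = affirmative: zero marking, form stays wukwepchiir.
Vowel harmony: no change.
Apply vowel deletion: wukwepchiir → wukwepchir.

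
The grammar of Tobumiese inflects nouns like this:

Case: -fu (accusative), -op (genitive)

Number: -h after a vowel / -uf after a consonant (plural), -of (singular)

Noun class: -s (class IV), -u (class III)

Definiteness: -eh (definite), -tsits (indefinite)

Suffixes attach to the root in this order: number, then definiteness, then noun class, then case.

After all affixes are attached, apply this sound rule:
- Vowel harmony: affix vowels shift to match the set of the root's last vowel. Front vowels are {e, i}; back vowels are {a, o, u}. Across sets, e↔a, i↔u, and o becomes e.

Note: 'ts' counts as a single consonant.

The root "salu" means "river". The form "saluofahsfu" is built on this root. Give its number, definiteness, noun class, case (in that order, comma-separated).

singular, definite, class IV, accusative

Segment: salu-of-eh-s-fu.
number: -of → singular.
definiteness: -eh → definite.
noun class: -s → class IV.
case: -fu → accusative.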